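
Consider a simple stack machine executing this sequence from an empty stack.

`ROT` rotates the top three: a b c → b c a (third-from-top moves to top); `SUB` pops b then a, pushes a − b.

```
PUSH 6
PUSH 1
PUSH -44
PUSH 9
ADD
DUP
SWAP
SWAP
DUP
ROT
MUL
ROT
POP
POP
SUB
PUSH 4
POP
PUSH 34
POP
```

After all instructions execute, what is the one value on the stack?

41

PUSH 6    [6]
PUSH 1    [6, 1]
PUSH -44  [6, 1, -44]
PUSH 9    [6, 1, -44, 9]
ADD       [6, 1, -35]
DUP       [6, 1, -35, -35]
SWAP      [6, 1, -35, -35]
SWAP      [6, 1, -35, -35]
DUP       [6, 1, -35, -35, -35]
ROT       [6, 1, -35, -35, -35]
MUL       [6, 1, -35, 1225]
ROT       [6, -35, 1225, 1]
POP       [6, -35, 1225]
POP       [6, -35]
SUB       [41]
PUSH 4    [41, 4]
POP       [41]
PUSH 34   [41, 34]
POP       [41]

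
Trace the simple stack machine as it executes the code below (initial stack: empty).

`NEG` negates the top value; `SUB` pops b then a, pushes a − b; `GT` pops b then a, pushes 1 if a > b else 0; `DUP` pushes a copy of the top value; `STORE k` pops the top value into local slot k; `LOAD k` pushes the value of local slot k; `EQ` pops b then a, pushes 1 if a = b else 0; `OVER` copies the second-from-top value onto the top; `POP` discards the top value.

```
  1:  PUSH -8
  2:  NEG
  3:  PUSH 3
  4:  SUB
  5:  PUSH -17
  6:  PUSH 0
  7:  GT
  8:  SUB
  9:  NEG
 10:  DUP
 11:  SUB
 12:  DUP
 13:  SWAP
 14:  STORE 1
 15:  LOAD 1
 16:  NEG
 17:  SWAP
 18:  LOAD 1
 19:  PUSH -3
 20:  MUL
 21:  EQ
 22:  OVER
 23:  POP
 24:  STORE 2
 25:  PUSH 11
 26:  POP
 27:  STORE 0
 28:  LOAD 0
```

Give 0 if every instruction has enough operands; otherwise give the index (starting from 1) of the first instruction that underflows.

0

PUSH -8   -8
NEG       8
PUSH 3    8 3
SUB       5
PUSH -17  5 -17
PUSH 0    5 -17 0
GT        5 0
SUB       5
NEG       -5
DUP       -5 -5
SUB       0
DUP       0 0
SWAP      0 0
STORE 1   0
LOAD 1    0 0
NEG       0 0
SWAP      0 0
LOAD 1    0 0 0
PUSH -3   0 0 0 -3
MUL       0 0 0
EQ        0 1
OVER      0 1 0
POP       0 1
STORE 2   0
PUSH 11   0 11
POP       0
STORE 0   (empty)
LOAD 0    0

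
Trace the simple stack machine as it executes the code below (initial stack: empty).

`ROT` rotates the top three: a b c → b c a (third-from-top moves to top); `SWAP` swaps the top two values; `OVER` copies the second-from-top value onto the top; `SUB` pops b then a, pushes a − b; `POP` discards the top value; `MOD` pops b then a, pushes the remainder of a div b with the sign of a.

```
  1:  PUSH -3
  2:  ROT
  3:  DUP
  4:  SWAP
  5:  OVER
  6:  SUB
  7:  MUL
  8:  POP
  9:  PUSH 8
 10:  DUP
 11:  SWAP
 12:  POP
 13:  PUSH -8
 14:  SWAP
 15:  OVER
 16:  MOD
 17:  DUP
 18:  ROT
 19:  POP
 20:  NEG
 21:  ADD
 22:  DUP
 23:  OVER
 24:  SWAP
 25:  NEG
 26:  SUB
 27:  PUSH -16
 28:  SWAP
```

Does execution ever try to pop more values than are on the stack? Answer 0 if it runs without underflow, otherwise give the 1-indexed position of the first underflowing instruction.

2

PUSH -3  [-3]
ROT  — needs 3 operands, stack has 1 → underflow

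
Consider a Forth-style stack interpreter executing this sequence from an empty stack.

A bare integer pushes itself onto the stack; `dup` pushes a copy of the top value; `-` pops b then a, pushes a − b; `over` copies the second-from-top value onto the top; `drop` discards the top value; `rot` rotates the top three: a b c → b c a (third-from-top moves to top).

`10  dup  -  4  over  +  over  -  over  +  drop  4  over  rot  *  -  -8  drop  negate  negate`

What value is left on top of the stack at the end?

10     -> 10
dup    -> 10 10
-      -> 0
4      -> 0 4
over   -> 0 4 0
+      -> 0 4
over   -> 0 4 0
-      -> 0 4
over   -> 0 4 0
+      -> 0 4
drop   -> 0
4      -> 0 4
over   -> 0 4 0
rot    -> 4 0 0
*      -> 4 0
-      -> 4
-8     -> 4 -8
drop   -> 4
negate -> -4
negate -> 4

4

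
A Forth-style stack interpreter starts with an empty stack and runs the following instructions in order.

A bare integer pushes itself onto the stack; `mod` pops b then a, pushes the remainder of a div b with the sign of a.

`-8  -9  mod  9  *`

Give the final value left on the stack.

-8   -8
-9   -8 -9
mod  -8
9    -8 9
*    -72

-72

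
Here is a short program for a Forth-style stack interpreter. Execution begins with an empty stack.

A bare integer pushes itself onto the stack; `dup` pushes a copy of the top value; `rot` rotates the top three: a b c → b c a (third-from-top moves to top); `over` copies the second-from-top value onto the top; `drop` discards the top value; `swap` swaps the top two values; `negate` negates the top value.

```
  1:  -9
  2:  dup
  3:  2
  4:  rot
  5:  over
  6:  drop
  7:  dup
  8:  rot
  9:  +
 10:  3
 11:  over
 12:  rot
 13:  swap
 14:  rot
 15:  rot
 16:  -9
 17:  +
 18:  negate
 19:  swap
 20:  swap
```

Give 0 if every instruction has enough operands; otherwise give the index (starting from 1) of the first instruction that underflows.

0

-9     → [-9]
dup    → [-9, -9]
2      → [-9, -9, 2]
rot    → [-9, 2, -9]
over   → [-9, 2, -9, 2]
drop   → [-9, 2, -9]
dup    → [-9, 2, -9, -9]
rot    → [-9, -9, -9, 2]
+      → [-9, -9, -7]
3      → [-9, -9, -7, 3]
over   → [-9, -9, -7, 3, -7]
rot    → [-9, -9, 3, -7, -7]
swap   → [-9, -9, 3, -7, -7]
rot    → [-9, -9, -7, -7, 3]
rot    → [-9, -9, -7, 3, -7]
-9     → [-9, -9, -7, 3, -7, -9]
+      → [-9, -9, -7, 3, -16]
negate → [-9, -9, -7, 3, 16]
swap   → [-9, -9, -7, 16, 3]
swap   → [-9, -9, -7, 3, 16]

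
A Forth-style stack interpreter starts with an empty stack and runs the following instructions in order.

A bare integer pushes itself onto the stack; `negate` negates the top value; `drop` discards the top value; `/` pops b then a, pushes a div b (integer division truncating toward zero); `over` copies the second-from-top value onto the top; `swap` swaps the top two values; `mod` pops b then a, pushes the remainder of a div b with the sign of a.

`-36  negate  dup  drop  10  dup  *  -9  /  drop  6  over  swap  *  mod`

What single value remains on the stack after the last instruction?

36

-36    → -36
negate → 36
dup    → 36 36
drop   → 36
10     → 36 10
dup    → 36 10 10
*      → 36 100
-9     → 36 100 -9
/      → 36 -11
drop   → 36
6      → 36 6
over   → 36 6 36
swap   → 36 36 6
*      → 36 216
mod    → 36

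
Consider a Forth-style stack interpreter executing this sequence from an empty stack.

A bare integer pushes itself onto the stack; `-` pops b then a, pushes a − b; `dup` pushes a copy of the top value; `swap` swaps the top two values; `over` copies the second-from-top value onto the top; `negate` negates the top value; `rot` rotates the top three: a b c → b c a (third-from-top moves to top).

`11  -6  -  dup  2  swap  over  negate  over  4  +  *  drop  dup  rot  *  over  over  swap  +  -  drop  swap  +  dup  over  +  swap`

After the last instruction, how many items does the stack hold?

2

11     : [11]
-6     : [11, -6]
-      : [17]
dup    : [17, 17]
2      : [17, 17, 2]
swap   : [17, 2, 17]
over   : [17, 2, 17, 2]
negate : [17, 2, 17, -2]
over   : [17, 2, 17, -2, 17]
4      : [17, 2, 17, -2, 17, 4]
+      : [17, 2, 17, -2, 21]
*      : [17, 2, 17, -42]
drop   : [17, 2, 17]
dup    : [17, 2, 17, 17]
rot    : [17, 17, 17, 2]
*      : [17, 17, 34]
over   : [17, 17, 34, 17]
over   : [17, 17, 34, 17, 34]
swap   : [17, 17, 34, 34, 17]
+      : [17, 17, 34, 51]
-      : [17, 17, -17]
drop   : [17, 17]
swap   : [17, 17]
+      : [34]
dup    : [34, 34]
over   : [34, 34, 34]
+      : [34, 68]
swap   : [68, 34]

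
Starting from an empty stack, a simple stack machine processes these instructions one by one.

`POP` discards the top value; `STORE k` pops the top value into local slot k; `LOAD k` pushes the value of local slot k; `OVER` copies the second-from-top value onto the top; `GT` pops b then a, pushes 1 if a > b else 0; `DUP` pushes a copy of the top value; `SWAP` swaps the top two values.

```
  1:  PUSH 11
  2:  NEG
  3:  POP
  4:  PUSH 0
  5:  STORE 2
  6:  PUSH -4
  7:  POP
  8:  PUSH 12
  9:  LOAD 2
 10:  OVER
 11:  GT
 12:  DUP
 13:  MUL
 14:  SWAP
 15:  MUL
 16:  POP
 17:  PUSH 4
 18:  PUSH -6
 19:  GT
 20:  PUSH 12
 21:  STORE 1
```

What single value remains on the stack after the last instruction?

PUSH 11 -> 11
NEG     -> -11
POP     -> (empty)
PUSH 0  -> 0
STORE 2 -> (empty)
PUSH -4 -> -4
POP     -> (empty)
PUSH 12 -> 12
LOAD 2  -> 12 0
OVER    -> 12 0 12
GT      -> 12 0
DUP     -> 12 0 0
MUL     -> 12 0
SWAP    -> 0 12
MUL     -> 0
POP     -> (empty)
PUSH 4  -> 4
PUSH -6 -> 4 -6
GT      -> 1
PUSH 12 -> 1 12
STORE 1 -> 1

1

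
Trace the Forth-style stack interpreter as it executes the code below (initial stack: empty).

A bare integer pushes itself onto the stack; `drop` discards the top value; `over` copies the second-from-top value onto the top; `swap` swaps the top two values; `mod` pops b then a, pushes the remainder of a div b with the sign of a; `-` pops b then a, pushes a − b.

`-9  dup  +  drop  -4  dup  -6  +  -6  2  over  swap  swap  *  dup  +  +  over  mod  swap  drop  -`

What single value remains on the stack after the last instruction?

-4

-9   → [-9]
dup  → [-9, -9]
+    → [-18]
drop → []
-4   → [-4]
dup  → [-4, -4]
-6   → [-4, -4, -6]
+    → [-4, -10]
-6   → [-4, -10, -6]
2    → [-4, -10, -6, 2]
over → [-4, -10, -6, 2, -6]
swap → [-4, -10, -6, -6, 2]
swap → [-4, -10, -6, 2, -6]
*    → [-4, -10, -6, -12]
dup  → [-4, -10, -6, -12, -12]
+    → [-4, -10, -6, -24]
+    → [-4, -10, -30]
over → [-4, -10, -30, -10]
mod  → [-4, -10, 0]
swap → [-4, 0, -10]
drop → [-4, 0]
-    → [-4]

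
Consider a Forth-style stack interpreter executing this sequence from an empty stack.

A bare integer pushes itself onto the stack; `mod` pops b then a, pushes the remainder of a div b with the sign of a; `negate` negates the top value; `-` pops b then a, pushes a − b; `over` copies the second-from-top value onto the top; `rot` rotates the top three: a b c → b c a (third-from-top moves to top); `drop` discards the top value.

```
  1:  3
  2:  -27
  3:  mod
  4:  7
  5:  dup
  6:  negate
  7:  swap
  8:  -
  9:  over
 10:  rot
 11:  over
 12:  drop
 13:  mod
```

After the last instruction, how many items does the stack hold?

3      → 3
-27    → 3 -27
mod    → 3
7      → 3 7
dup    → 3 7 7
negate → 3 7 -7
swap   → 3 -7 7
-      → 3 -14
over   → 3 -14 3
rot    → -14 3 3
over   → -14 3 3 3
drop   → -14 3 3
mod    → -14 0

2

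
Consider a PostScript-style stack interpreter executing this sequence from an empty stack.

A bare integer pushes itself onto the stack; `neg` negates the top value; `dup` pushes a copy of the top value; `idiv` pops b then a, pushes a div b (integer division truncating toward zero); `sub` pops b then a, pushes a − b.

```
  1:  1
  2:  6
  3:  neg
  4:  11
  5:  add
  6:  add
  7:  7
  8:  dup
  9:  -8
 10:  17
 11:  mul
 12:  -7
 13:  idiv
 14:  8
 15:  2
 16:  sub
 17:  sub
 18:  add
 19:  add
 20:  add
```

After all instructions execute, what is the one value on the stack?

33

1    -> 1
6    -> 1 6
neg  -> 1 -6
11   -> 1 -6 11
add  -> 1 5
add  -> 6
7    -> 6 7
dup  -> 6 7 7
-8   -> 6 7 7 -8
17   -> 6 7 7 -8 17
mul  -> 6 7 7 -136
-7   -> 6 7 7 -136 -7
idiv -> 6 7 7 19
8    -> 6 7 7 19 8
2    -> 6 7 7 19 8 2
sub  -> 6 7 7 19 6
sub  -> 6 7 7 13
add  -> 6 7 20
add  -> 6 27
add  -> 33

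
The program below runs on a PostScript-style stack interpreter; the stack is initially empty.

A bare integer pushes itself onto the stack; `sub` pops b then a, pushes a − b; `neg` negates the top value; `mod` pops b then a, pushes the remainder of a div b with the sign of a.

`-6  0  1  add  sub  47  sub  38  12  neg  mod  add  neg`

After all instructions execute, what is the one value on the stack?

52

-6  -> [-6]
0   -> [-6, 0]
1   -> [-6, 0, 1]
add -> [-6, 1]
sub -> [-7]
47  -> [-7, 47]
sub -> [-54]
38  -> [-54, 38]
12  -> [-54, 38, 12]
neg -> [-54, 38, -12]
mod -> [-54, 2]
add -> [-52]
neg -> [52]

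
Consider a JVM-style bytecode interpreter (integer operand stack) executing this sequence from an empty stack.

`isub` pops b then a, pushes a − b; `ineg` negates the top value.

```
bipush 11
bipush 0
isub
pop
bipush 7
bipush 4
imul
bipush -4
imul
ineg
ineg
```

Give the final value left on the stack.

-112

bipush 11 → [11]
bipush 0  → [11, 0]
isub      → [11]
pop       → []
bipush 7  → [7]
bipush 4  → [7, 4]
imul      → [28]
bipush -4 → [28, -4]
imul      → [-112]
ineg      → [112]
ineg      → [-112]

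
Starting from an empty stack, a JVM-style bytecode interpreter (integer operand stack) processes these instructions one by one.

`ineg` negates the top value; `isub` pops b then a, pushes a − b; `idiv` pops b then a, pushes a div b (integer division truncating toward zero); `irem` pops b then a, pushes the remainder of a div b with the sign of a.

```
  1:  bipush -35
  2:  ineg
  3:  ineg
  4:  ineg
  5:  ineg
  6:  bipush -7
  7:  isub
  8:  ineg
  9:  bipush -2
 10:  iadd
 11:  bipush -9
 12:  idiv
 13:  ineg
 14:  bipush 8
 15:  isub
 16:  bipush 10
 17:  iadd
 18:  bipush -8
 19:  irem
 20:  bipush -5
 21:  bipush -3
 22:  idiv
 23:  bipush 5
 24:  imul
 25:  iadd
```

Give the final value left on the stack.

9

bipush -35 : [-35]
ineg       : [35]
ineg       : [-35]
ineg       : [35]
ineg       : [-35]
bipush -7  : [-35, -7]
isub       : [-28]
ineg       : [28]
bipush -2  : [28, -2]
iadd       : [26]
bipush -9  : [26, -9]
idiv       : [-2]
ineg       : [2]
bipush 8   : [2, 8]
isub       : [-6]
bipush 10  : [-6, 10]
iadd       : [4]
bipush -8  : [4, -8]
irem       : [4]
bipush -5  : [4, -5]
bipush -3  : [4, -5, -3]
idiv       : [4, 1]
bipush 5   : [4, 1, 5]
imul       : [4, 5]
iadd       : [9]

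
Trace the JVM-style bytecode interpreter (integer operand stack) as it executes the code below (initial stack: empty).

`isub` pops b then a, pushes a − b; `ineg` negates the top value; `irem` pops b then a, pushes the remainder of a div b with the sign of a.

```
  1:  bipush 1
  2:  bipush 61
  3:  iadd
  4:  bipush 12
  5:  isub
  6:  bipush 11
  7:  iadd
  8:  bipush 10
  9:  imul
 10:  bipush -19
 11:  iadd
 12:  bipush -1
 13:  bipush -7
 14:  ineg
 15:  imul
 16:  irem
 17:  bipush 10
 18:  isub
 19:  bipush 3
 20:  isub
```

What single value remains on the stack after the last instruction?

-10

bipush 1   : 1
bipush 61  : 1 61
iadd       : 62
bipush 12  : 62 12
isub       : 50
bipush 11  : 50 11
iadd       : 61
bipush 10  : 61 10
imul       : 610
bipush -19 : 610 -19
iadd       : 591
bipush -1  : 591 -1
bipush -7  : 591 -1 -7
ineg       : 591 -1 7
imul       : 591 -7
irem       : 3
bipush 10  : 3 10
isub       : -7
bipush 3   : -7 3
isub       : -10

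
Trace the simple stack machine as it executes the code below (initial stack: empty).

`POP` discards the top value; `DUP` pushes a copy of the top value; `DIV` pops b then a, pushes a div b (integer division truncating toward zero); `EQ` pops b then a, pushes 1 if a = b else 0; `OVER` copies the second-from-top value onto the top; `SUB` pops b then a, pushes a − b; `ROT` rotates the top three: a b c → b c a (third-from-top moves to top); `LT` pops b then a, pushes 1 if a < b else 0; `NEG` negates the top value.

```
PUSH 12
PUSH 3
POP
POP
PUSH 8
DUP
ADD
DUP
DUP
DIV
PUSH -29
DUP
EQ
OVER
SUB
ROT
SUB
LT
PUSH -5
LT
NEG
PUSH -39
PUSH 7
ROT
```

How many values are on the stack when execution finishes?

PUSH 12  : [12]
PUSH 3   : [12, 3]
POP      : [12]
POP      : []
PUSH 8   : [8]
DUP      : [8, 8]
ADD      : [16]
DUP      : [16, 16]
DUP      : [16, 16, 16]
DIV      : [16, 1]
PUSH -29 : [16, 1, -29]
DUP      : [16, 1, -29, -29]
EQ       : [16, 1, 1]
OVER     : [16, 1, 1, 1]
SUB      : [16, 1, 0]
ROT      : [1, 0, 16]
SUB      : [1, -16]
LT       : [0]
PUSH -5  : [0, -5]
LT       : [0]
NEG      : [0]
PUSH -39 : [0, -39]
PUSH 7   : [0, -39, 7]
ROT      : [-39, 7, 0]

3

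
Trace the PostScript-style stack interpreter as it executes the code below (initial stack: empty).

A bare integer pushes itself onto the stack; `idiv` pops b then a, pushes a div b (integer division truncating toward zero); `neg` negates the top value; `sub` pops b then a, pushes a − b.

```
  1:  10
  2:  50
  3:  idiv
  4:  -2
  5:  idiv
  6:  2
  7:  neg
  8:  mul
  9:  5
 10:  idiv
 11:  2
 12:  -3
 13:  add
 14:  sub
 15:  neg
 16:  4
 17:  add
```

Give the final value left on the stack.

10   → 10
50   → 10 50
idiv → 0
-2   → 0 -2
idiv → 0
2    → 0 2
neg  → 0 -2
mul  → 0
5    → 0 5
idiv → 0
2    → 0 2
-3   → 0 2 -3
add  → 0 -1
sub  → 1
neg  → -1
4    → -1 4
add  → 3

3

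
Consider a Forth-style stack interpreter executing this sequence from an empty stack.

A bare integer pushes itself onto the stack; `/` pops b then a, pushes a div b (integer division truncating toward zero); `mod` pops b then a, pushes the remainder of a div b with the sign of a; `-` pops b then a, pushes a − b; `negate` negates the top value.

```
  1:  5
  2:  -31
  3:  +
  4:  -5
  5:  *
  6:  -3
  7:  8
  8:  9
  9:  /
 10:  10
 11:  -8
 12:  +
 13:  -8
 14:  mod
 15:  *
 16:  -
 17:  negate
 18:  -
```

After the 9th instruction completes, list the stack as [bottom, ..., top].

5    [5]
-31  [5, -31]
+    [-26]
-5   [-26, -5]
*    [130]
-3   [130, -3]
8    [130, -3, 8]
9    [130, -3, 8, 9]
/    [130, -3, 0]

[130, -3, 0]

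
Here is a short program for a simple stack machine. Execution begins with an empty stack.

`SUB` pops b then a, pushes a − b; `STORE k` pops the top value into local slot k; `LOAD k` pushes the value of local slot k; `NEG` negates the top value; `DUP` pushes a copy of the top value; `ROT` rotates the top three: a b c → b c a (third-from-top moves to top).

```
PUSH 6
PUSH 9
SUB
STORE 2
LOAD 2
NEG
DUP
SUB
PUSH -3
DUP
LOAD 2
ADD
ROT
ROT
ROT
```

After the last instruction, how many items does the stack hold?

3

PUSH 6  -> 6
PUSH 9  -> 6 9
SUB     -> -3
STORE 2 -> (empty)
LOAD 2  -> -3
NEG     -> 3
DUP     -> 3 3
SUB     -> 0
PUSH -3 -> 0 -3
DUP     -> 0 -3 -3
LOAD 2  -> 0 -3 -3 -3
ADD     -> 0 -3 -6
ROT     -> -3 -6 0
ROT     -> -6 0 -3
ROT     -> 0 -3 -6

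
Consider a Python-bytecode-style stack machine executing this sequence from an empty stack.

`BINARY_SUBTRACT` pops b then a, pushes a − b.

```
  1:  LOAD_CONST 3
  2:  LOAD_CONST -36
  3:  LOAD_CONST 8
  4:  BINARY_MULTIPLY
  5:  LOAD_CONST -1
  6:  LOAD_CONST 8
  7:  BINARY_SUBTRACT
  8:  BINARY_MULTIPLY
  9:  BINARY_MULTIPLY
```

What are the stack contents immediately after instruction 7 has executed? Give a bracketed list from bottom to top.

LOAD_CONST 3    → 3
LOAD_CONST -36  → 3 -36
LOAD_CONST 8    → 3 -36 8
BINARY_MULTIPLY → 3 -288
LOAD_CONST -1   → 3 -288 -1
LOAD_CONST 8    → 3 -288 -1 8
BINARY_SUBTRACT → 3 -288 -9

[3, -288, -9]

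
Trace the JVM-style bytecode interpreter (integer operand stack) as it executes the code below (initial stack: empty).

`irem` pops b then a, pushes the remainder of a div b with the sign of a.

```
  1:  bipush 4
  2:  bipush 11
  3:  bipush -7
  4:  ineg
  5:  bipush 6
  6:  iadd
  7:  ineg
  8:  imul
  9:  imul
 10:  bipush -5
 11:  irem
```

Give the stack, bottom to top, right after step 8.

[4, -143]

bipush 4  : [4]
bipush 11 : [4, 11]
bipush -7 : [4, 11, -7]
ineg      : [4, 11, 7]
bipush 6  : [4, 11, 7, 6]
iadd      : [4, 11, 13]
ineg      : [4, 11, -13]
imul      : [4, -143]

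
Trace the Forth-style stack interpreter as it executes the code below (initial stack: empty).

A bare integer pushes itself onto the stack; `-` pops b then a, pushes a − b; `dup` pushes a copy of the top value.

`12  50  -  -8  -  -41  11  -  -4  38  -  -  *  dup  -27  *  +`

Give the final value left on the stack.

-7800

12  → [12]
50  → [12, 50]
-   → [-38]
-8  → [-38, -8]
-   → [-30]
-41 → [-30, -41]
11  → [-30, -41, 11]
-   → [-30, -52]
-4  → [-30, -52, -4]
38  → [-30, -52, -4, 38]
-   → [-30, -52, -42]
-   → [-30, -10]
*   → [300]
dup → [300, 300]
-27 → [300, 300, -27]
*   → [300, -8100]
+   → [-7800]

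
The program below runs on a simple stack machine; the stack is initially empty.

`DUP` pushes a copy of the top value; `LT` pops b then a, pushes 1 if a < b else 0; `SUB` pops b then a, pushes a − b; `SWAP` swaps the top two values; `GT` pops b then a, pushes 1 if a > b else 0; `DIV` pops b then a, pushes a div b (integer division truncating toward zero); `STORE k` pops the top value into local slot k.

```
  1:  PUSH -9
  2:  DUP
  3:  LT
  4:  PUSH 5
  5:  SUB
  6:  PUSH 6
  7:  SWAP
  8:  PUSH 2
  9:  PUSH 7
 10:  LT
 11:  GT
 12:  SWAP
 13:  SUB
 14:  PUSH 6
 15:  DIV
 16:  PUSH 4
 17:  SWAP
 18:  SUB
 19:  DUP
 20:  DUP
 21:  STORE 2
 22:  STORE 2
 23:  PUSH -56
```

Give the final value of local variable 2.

PUSH -9   -9
DUP       -9 -9
LT        0
PUSH 5    0 5
SUB       -5
PUSH 6    -5 6
SWAP      6 -5
PUSH 2    6 -5 2
PUSH 7    6 -5 2 7
LT        6 -5 1
GT        6 0
SWAP      0 6
SUB       -6
PUSH 6    -6 6
DIV       -1
PUSH 4    -1 4
SWAP      4 -1
SUB       5
DUP       5 5
DUP       5 5 5
STORE 2   5 5
STORE 2   5
PUSH -56  5 -56

5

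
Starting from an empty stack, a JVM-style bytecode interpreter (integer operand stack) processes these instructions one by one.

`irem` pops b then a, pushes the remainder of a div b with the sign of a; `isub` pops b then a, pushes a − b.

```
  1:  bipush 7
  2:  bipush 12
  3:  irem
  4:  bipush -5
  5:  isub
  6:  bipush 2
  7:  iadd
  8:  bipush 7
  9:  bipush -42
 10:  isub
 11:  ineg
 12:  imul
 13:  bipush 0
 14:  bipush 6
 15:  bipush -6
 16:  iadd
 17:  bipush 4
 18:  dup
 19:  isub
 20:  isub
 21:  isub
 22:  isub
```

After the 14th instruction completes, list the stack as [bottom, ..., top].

[-686, 0, 6]

bipush 7   : [7]
bipush 12  : [7, 12]
irem       : [7]
bipush -5  : [7, -5]
isub       : [12]
bipush 2   : [12, 2]
iadd       : [14]
bipush 7   : [14, 7]
bipush -42 : [14, 7, -42]
isub       : [14, 49]
ineg       : [14, -49]
imul       : [-686]
bipush 0   : [-686, 0]
bipush 6   : [-686, 0, 6]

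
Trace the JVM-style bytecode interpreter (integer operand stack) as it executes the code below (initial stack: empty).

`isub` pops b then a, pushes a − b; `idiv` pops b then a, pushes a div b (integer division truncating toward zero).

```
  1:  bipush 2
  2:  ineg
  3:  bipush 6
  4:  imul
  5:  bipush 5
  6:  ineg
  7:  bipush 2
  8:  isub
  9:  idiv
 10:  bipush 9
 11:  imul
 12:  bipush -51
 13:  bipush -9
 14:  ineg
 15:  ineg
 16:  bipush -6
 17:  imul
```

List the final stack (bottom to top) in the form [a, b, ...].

[9, -51, 54]

bipush 2   -> [2]
ineg       -> [-2]
bipush 6   -> [-2, 6]
imul       -> [-12]
bipush 5   -> [-12, 5]
ineg       -> [-12, -5]
bipush 2   -> [-12, -5, 2]
isub       -> [-12, -7]
idiv       -> [1]
bipush 9   -> [1, 9]
imul       -> [9]
bipush -51 -> [9, -51]
bipush -9  -> [9, -51, -9]
ineg       -> [9, -51, 9]
ineg       -> [9, -51, -9]
bipush -6  -> [9, -51, -9, -6]
imul       -> [9, -51, 54]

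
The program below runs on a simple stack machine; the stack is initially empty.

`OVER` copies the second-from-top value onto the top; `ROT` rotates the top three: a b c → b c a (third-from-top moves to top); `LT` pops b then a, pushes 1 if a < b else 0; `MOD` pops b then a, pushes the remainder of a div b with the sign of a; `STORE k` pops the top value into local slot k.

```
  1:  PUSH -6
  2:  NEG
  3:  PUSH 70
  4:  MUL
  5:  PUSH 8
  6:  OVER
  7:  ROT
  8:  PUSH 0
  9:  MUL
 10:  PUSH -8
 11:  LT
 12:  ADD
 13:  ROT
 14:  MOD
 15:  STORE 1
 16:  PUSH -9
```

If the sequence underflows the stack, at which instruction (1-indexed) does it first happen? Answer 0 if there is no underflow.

PUSH -6 -> -6
NEG     -> 6
PUSH 70 -> 6 70
MUL     -> 420
PUSH 8  -> 420 8
OVER    -> 420 8 420
ROT     -> 8 420 420
PUSH 0  -> 8 420 420 0
MUL     -> 8 420 0
PUSH -8 -> 8 420 0 -8
LT      -> 8 420 0
ADD     -> 8 420
ROT  — needs 3 operands, stack has 2 → underflow

13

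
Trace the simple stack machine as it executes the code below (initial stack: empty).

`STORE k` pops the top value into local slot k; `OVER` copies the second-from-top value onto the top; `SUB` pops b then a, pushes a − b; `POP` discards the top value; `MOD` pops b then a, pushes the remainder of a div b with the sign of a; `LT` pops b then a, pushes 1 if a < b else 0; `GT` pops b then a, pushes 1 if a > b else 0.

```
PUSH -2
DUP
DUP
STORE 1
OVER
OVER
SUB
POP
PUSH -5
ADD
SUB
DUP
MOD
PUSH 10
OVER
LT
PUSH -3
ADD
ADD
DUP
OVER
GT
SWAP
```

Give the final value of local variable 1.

PUSH -2 -> [-2]
DUP     -> [-2, -2]
DUP     -> [-2, -2, -2]
STORE 1 -> [-2, -2]
OVER    -> [-2, -2, -2]
OVER    -> [-2, -2, -2, -2]
SUB     -> [-2, -2, 0]
POP     -> [-2, -2]
PUSH -5 -> [-2, -2, -5]
ADD     -> [-2, -7]
SUB     -> [5]
DUP     -> [5, 5]
MOD     -> [0]
PUSH 10 -> [0, 10]
OVER    -> [0, 10, 0]
LT      -> [0, 0]
PUSH -3 -> [0, 0, -3]
ADD     -> [0, -3]
ADD     -> [-3]
DUP     -> [-3, -3]
OVER    -> [-3, -3, -3]
GT      -> [-3, 0]
SWAP    -> [0, -3]

-2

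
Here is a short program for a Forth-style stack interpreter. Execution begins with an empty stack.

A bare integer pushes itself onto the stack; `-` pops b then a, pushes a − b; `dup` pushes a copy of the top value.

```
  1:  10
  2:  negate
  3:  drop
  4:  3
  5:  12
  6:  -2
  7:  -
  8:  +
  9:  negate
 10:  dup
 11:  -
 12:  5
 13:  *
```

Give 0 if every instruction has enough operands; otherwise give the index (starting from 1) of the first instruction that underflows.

0

10     -> 10
negate -> -10
drop   -> (empty)
3      -> 3
12     -> 3 12
-2     -> 3 12 -2
-      -> 3 14
+      -> 17
negate -> -17
dup    -> -17 -17
-      -> 0
5      -> 0 5
*      -> 0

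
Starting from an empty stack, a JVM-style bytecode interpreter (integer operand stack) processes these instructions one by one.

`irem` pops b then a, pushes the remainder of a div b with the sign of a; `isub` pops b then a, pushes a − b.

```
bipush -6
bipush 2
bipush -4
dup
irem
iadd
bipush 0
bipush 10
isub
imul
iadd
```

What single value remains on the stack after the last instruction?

-26

bipush -6 : [-6]
bipush 2  : [-6, 2]
bipush -4 : [-6, 2, -4]
dup       : [-6, 2, -4, -4]
irem      : [-6, 2, 0]
iadd      : [-6, 2]
bipush 0  : [-6, 2, 0]
bipush 10 : [-6, 2, 0, 10]
isub      : [-6, 2, -10]
imul      : [-6, -20]
iadd      : [-26]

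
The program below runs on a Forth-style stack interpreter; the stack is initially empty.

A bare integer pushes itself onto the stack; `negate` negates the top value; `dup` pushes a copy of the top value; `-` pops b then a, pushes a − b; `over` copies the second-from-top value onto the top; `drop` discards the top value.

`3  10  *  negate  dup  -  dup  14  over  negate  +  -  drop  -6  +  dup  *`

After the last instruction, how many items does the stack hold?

1

3      -> [3]
10     -> [3, 10]
*      -> [30]
negate -> [-30]
dup    -> [-30, -30]
-      -> [0]
dup    -> [0, 0]
14     -> [0, 0, 14]
over   -> [0, 0, 14, 0]
negate -> [0, 0, 14, 0]
+      -> [0, 0, 14]
-      -> [0, -14]
drop   -> [0]
-6     -> [0, -6]
+      -> [-6]
dup    -> [-6, -6]
*      -> [36]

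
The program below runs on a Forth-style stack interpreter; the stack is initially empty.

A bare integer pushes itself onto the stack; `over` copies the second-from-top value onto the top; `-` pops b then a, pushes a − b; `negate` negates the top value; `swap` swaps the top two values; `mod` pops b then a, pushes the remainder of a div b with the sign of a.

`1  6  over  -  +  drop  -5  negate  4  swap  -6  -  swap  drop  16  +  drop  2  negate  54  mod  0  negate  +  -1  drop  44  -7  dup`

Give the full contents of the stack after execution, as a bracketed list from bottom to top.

[-2, 44, -7, -7]

1      : 1
6      : 1 6
over   : 1 6 1
-      : 1 5
+      : 6
drop   : (empty)
-5     : -5
negate : 5
4      : 5 4
swap   : 4 5
-6     : 4 5 -6
-      : 4 11
swap   : 11 4
drop   : 11
16     : 11 16
+      : 27
drop   : (empty)
2      : 2
negate : -2
54     : -2 54
mod    : -2
0      : -2 0
negate : -2 0
+      : -2
-1     : -2 -1
drop   : -2
44     : -2 44
-7     : -2 44 -7
dup    : -2 44 -7 -7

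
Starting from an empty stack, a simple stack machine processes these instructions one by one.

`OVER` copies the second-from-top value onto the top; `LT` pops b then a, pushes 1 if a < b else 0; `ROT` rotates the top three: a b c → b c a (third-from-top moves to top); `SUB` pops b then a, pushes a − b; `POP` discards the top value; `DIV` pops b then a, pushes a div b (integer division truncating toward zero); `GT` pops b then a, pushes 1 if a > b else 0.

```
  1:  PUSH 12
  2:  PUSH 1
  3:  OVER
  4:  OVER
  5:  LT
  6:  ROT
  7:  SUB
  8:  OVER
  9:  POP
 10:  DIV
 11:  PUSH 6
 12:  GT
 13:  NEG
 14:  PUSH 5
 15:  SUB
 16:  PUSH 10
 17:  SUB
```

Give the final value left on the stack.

-15

PUSH 12 : [12]
PUSH 1  : [12, 1]
OVER    : [12, 1, 12]
OVER    : [12, 1, 12, 1]
LT      : [12, 1, 0]
ROT     : [1, 0, 12]
SUB     : [1, -12]
OVER    : [1, -12, 1]
POP     : [1, -12]
DIV     : [0]
PUSH 6  : [0, 6]
GT      : [0]
NEG     : [0]
PUSH 5  : [0, 5]
SUB     : [-5]
PUSH 10 : [-5, 10]
SUB     : [-15]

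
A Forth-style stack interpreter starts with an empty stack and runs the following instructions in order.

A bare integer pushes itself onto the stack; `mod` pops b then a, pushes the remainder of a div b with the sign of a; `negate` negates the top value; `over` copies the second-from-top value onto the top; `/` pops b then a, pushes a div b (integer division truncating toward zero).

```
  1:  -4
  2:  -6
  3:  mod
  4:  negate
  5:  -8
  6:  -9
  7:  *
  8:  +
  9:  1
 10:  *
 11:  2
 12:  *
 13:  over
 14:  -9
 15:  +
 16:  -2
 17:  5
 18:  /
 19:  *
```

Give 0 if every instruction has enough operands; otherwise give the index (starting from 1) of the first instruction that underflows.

13

-4     : [-4]
-6     : [-4, -6]
mod    : [-4]
negate : [4]
-8     : [4, -8]
-9     : [4, -8, -9]
*      : [4, 72]
+      : [76]
1      : [76, 1]
*      : [76]
2      : [76, 2]
*      : [152]
over  — needs 2 operands, stack has 1 → underflow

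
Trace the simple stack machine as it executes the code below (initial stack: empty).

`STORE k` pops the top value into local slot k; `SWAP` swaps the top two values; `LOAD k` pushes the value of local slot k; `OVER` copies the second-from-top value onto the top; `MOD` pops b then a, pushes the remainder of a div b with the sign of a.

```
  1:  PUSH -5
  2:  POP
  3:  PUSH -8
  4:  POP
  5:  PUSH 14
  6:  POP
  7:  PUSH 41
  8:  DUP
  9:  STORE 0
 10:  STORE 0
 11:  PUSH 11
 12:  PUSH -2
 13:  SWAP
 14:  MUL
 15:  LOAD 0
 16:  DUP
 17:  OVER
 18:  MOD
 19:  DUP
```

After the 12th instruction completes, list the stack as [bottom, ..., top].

[11, -2]

PUSH -5 : [-5]
POP     : []
PUSH -8 : [-8]
POP     : []
PUSH 14 : [14]
POP     : []
PUSH 41 : [41]
DUP     : [41, 41]
STORE 0 : [41]
STORE 0 : []
PUSH 11 : [11]
PUSH -2 : [11, -2]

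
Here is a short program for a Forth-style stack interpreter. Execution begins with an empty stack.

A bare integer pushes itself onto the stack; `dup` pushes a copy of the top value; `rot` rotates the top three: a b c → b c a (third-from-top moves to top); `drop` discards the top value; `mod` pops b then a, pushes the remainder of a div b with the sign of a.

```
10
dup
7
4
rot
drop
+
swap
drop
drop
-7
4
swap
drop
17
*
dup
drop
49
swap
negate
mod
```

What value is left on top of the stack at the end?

49

10      [10]
dup     [10, 10]
7       [10, 10, 7]
4       [10, 10, 7, 4]
rot     [10, 7, 4, 10]
drop    [10, 7, 4]
+       [10, 11]
swap    [11, 10]
drop    [11]
drop    []
-7      [-7]
4       [-7, 4]
swap    [4, -7]
drop    [4]
17      [4, 17]
*       [68]
dup     [68, 68]
drop    [68]
49      [68, 49]
swap    [49, 68]
negate  [49, -68]
mod     [49]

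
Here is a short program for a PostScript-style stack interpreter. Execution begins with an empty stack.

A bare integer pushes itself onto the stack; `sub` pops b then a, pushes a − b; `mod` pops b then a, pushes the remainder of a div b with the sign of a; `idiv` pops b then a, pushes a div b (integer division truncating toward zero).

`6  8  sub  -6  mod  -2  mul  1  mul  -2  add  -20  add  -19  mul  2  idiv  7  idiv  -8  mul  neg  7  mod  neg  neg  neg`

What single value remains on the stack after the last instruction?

-3

6     [6]
8     [6, 8]
sub   [-2]
-6    [-2, -6]
mod   [-2]
-2    [-2, -2]
mul   [4]
1     [4, 1]
mul   [4]
-2    [4, -2]
add   [2]
-20   [2, -20]
add   [-18]
-19   [-18, -19]
mul   [342]
2     [342, 2]
idiv  [171]
7     [171, 7]
idiv  [24]
-8    [24, -8]
mul   [-192]
neg   [192]
7     [192, 7]
mod   [3]
neg   [-3]
neg   [3]
neg   [-3]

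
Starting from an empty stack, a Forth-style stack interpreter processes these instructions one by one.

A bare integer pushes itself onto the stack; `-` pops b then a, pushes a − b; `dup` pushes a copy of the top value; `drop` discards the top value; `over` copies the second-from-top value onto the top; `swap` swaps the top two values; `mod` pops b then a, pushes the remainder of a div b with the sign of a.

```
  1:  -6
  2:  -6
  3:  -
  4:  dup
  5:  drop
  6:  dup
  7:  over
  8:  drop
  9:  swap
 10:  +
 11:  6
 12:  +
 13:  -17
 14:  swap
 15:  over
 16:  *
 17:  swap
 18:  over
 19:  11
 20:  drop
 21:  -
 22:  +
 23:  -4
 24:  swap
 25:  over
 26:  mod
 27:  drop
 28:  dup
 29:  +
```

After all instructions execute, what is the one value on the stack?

-8

-6   → [-6]
-6   → [-6, -6]
-    → [0]
dup  → [0, 0]
drop → [0]
dup  → [0, 0]
over → [0, 0, 0]
drop → [0, 0]
swap → [0, 0]
+    → [0]
6    → [0, 6]
+    → [6]
-17  → [6, -17]
swap → [-17, 6]
over → [-17, 6, -17]
*    → [-17, -102]
swap → [-102, -17]
over → [-102, -17, -102]
11   → [-102, -17, -102, 11]
drop → [-102, -17, -102]
-    → [-102, 85]
+    → [-17]
-4   → [-17, -4]
swap → [-4, -17]
over → [-4, -17, -4]
mod  → [-4, -1]
drop → [-4]
dup  → [-4, -4]
+    → [-8]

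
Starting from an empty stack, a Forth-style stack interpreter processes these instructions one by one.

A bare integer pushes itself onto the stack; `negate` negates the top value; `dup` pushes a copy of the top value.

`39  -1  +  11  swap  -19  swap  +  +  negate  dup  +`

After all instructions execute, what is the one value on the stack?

39     -> [39]
-1     -> [39, -1]
+      -> [38]
11     -> [38, 11]
swap   -> [11, 38]
-19    -> [11, 38, -19]
swap   -> [11, -19, 38]
+      -> [11, 19]
+      -> [30]
negate -> [-30]
dup    -> [-30, -30]
+      -> [-60]

-60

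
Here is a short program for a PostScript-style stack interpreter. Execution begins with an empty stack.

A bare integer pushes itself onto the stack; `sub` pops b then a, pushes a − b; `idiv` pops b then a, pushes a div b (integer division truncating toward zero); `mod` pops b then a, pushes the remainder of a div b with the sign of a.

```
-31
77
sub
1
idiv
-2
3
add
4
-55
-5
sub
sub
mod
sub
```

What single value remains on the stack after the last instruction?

-109

-31   -31
77    -31 77
sub   -108
1     -108 1
idiv  -108
-2    -108 -2
3     -108 -2 3
add   -108 1
4     -108 1 4
-55   -108 1 4 -55
-5    -108 1 4 -55 -5
sub   -108 1 4 -50
sub   -108 1 54
mod   -108 1
sub   -109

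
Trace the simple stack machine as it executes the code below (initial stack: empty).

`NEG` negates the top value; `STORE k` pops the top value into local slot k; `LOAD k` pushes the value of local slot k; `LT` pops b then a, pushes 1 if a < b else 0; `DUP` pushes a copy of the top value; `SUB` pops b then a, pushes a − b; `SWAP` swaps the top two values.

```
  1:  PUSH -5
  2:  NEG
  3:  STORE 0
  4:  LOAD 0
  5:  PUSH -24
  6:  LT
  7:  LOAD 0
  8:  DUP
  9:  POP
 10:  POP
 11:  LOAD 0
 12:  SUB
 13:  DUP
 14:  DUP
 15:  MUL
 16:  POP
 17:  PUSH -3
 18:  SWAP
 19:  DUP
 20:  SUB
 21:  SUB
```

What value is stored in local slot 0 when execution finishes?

5

PUSH -5  : -5
NEG      : 5
STORE 0  : (empty)
LOAD 0   : 5
PUSH -24 : 5 -24
LT       : 0
LOAD 0   : 0 5
DUP      : 0 5 5
POP      : 0 5
POP      : 0
LOAD 0   : 0 5
SUB      : -5
DUP      : -5 -5
DUP      : -5 -5 -5
MUL      : -5 25
POP      : -5
PUSH -3  : -5 -3
SWAP     : -3 -5
DUP      : -3 -5 -5
SUB      : -3 0
SUB      : -3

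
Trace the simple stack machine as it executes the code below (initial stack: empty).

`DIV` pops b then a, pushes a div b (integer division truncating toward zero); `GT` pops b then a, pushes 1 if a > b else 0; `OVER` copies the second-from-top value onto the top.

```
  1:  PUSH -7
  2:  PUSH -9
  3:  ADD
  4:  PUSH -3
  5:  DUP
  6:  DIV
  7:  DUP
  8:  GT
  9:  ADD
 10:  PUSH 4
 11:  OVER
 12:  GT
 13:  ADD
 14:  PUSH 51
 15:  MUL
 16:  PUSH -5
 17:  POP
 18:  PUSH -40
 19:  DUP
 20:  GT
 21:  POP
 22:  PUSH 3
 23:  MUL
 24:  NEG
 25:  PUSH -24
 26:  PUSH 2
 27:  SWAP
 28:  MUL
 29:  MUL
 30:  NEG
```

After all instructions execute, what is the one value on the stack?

110160

PUSH -7  -> -7
PUSH -9  -> -7 -9
ADD      -> -16
PUSH -3  -> -16 -3
DUP      -> -16 -3 -3
DIV      -> -16 1
DUP      -> -16 1 1
GT       -> -16 0
ADD      -> -16
PUSH 4   -> -16 4
OVER     -> -16 4 -16
GT       -> -16 1
ADD      -> -15
PUSH 51  -> -15 51
MUL      -> -765
PUSH -5  -> -765 -5
POP      -> -765
PUSH -40 -> -765 -40
DUP      -> -765 -40 -40
GT       -> -765 0
POP      -> -765
PUSH 3   -> -765 3
MUL      -> -2295
NEG      -> 2295
PUSH -24 -> 2295 -24
PUSH 2   -> 2295 -24 2
SWAP     -> 2295 2 -24
MUL      -> 2295 -48
MUL      -> -110160
NEG      -> 110160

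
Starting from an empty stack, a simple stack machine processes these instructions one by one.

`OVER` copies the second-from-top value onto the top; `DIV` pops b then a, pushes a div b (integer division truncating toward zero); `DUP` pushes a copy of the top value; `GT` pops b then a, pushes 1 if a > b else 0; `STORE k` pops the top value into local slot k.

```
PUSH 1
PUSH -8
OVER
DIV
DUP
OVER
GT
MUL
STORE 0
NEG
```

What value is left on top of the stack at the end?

PUSH 1  : 1
PUSH -8 : 1 -8
OVER    : 1 -8 1
DIV     : 1 -8
DUP     : 1 -8 -8
OVER    : 1 -8 -8 -8
GT      : 1 -8 0
MUL     : 1 0
STORE 0 : 1
NEG     : -1

-1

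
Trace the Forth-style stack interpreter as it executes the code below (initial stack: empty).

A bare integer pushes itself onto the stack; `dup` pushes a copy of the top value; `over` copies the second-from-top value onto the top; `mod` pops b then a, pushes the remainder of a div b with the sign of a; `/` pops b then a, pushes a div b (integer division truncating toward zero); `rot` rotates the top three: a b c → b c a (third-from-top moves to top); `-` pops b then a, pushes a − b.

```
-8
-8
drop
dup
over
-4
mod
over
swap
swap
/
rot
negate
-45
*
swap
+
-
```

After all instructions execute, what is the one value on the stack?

-8     : [-8]
-8     : [-8, -8]
drop   : [-8]
dup    : [-8, -8]
over   : [-8, -8, -8]
-4     : [-8, -8, -8, -4]
mod    : [-8, -8, 0]
over   : [-8, -8, 0, -8]
swap   : [-8, -8, -8, 0]
swap   : [-8, -8, 0, -8]
/      : [-8, -8, 0]
rot    : [-8, 0, -8]
negate : [-8, 0, 8]
-45    : [-8, 0, 8, -45]
*      : [-8, 0, -360]
swap   : [-8, -360, 0]
+      : [-8, -360]
-      : [352]

352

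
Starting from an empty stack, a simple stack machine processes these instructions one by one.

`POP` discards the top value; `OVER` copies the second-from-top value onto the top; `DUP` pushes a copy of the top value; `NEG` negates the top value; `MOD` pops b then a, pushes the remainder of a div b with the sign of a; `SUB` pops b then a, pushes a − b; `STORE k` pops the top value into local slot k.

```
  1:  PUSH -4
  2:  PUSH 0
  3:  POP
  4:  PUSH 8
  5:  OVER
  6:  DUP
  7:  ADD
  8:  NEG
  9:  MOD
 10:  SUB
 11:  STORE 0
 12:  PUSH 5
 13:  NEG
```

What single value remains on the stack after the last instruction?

-5

PUSH -4 → -4
PUSH 0  → -4 0
POP     → -4
PUSH 8  → -4 8
OVER    → -4 8 -4
DUP     → -4 8 -4 -4
ADD     → -4 8 -8
NEG     → -4 8 8
MOD     → -4 0
SUB     → -4
STORE 0 → (empty)
PUSH 5  → 5
NEG     → -5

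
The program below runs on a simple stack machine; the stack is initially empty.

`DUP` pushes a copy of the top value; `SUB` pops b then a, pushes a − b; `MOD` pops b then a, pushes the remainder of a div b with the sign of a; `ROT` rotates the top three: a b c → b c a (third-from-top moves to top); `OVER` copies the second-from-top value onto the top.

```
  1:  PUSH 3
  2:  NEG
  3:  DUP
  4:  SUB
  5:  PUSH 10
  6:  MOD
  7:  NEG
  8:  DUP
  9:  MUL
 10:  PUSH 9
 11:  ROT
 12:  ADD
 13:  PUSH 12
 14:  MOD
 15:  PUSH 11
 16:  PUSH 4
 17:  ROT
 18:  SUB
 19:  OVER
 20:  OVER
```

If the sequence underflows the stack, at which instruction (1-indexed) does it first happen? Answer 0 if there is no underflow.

PUSH 3   3
NEG      -3
DUP      -3 -3
SUB      0
PUSH 10  0 10
MOD      0
NEG      0
DUP      0 0
MUL      0
PUSH 9   0 9
ROT  — needs 3 operands, stack has 2 → underflow

11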